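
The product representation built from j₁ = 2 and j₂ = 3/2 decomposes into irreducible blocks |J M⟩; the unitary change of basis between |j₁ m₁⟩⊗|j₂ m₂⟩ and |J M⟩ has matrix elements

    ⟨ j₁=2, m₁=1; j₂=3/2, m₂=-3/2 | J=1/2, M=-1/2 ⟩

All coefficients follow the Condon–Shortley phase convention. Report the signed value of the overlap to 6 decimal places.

√[2·3!1!0!/5! · 3!1!0!3!0!1!] = √(18/5)
  +(−1)^0/∏(0,3,1,0,0,0)! = 1/6  (running 1/6)
⟨..|..⟩ = √(18/5)·(1/6) = +0.316228

+0.316228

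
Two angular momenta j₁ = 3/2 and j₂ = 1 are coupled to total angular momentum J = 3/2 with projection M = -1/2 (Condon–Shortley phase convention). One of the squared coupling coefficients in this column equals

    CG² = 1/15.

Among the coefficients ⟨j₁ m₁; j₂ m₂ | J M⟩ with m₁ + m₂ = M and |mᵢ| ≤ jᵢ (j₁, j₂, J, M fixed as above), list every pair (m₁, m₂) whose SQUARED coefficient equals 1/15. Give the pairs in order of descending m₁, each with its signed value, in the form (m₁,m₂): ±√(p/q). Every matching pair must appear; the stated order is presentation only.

Admissible pairs with m₁+m₂ = M = -1/2: (-3/2,1), (-1/2,0), (1/2,-1)
  (m₁,m₂)=(1/2,-1): CG² = 8/15, CG = +√(8/15)
  (m₁,m₂)=(-1/2,0): CG² = 1/15, CG = −√(1/15)   ← matches the target
  (m₁,m₂)=(-3/2,1): CG² = 2/5, CG = −√(2/5)
Pairs with CG² = 1/15: (-1/2,0): −√(1/15)

(-1/2,0): −√(1/15)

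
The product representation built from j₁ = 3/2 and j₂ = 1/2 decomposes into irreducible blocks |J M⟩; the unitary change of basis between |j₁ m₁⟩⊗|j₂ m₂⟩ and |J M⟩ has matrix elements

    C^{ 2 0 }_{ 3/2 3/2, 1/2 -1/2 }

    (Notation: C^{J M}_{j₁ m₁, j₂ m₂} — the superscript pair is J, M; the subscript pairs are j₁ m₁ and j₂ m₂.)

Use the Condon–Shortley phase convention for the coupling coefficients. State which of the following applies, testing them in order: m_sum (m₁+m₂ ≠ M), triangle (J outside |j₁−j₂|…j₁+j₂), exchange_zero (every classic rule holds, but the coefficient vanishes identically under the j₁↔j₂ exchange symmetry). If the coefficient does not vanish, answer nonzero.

m_sum

m-sum: m₁+m₂ = 3/2+(-1/2) = 1, M = 0  ✗ ⇒ coefficient is 0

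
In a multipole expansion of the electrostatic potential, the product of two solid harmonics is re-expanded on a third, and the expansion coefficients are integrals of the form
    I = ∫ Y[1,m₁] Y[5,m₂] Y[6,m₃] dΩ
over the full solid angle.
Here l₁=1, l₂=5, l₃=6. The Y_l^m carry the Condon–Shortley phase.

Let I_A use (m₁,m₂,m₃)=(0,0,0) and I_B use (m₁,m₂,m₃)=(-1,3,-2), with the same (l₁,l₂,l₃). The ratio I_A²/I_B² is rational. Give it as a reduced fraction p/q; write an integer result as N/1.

6/1

l's match ⇒ only the (l;m) 3-j factors differ between A and B.
A: triangle coeff Δ(1,5,6) = 1/858; Σ_t [0,0]: t=0:+1/14400 = 1/14400; (3j)²=6/143 [(1 5 6; 0 0 0)], sign=+1
B: triangle coeff Δ(1,5,6) = 1/858; Σ_t [0,0]: t=0:+1/161280 = 1/161280; (3j)²=1/143 [(1 5 6; -1 3 -2)], sign=+1
I_A²/I_B² = (6/143)/(1/143) = 6/1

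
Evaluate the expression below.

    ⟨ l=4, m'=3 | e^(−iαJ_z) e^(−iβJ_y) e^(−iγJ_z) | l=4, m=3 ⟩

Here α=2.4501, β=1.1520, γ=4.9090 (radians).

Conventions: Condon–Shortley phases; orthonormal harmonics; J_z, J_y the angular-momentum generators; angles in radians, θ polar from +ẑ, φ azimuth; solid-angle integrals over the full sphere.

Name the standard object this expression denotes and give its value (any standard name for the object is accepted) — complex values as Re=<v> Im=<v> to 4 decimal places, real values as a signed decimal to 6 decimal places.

Wigner D-matrix element, Re=0.4760 Im=-0.0411

This is a Wigner D-matrix element — the rotation-matrix element ⟨l m'| R(α,β,γ) |l m⟩ in the angular-momentum basis.
Split into d^4_{3,3}(β=1.1520) × two z-phases.
c=cos(1.152000/2)=0.838648, s=sin(1.152000/2)=0.544674; N=√[5040·1·5040·1]=5040.000000
The bounds max(0,m−m')=0 and min(l+m,l−m')=1 give 2 terms
  k=0: (−1)^0·5040.0000/(5040)·0.8386^8·0.5447^0 = +0.244702
  k=1: (−1)^1·5040.0000/(720)·0.8386^6·0.5447^2 = -0.722519
d^4_{3,3}(1.1520) = +0.244702 -0.722519 = -0.477817
Attach z-rotation phases: D = e^{-i(3)(2.4501)}·(-0.477817)·e^{-i(3)(4.9090)} = +0.476045-0.041114i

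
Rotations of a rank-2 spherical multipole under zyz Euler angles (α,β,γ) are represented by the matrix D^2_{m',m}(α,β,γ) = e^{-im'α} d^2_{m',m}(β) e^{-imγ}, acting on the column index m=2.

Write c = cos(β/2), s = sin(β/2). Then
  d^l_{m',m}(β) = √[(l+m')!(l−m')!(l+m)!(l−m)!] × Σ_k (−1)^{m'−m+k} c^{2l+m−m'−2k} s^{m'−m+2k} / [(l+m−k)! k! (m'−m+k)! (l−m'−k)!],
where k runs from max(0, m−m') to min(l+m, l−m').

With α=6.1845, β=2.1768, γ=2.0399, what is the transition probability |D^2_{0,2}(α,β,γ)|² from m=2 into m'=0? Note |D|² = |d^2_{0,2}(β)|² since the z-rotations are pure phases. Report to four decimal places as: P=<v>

P=0.1711

Split into d^2_{0,2}(β=2.1768) × two z-phases.
With c≡cos(β/2)=0.463903 and s≡sin(β/2)=0.885886, N=[2·2·24·1]^{1/2}=9.797959
k: max(0,(2)−(0))=2 … min(2+(2),2−(0))=2
  k=2: (−1)^0·9.7980/(4)·0.4639^2·0.8859^2 = +0.413701
d^2_{0,2}(2.1768) = +0.413701
|D^2_{0,2}|² = |d^2_{0,2}(β)|² = (+0.413701)² = 0.171148 (the z-rotation phases have unit modulus)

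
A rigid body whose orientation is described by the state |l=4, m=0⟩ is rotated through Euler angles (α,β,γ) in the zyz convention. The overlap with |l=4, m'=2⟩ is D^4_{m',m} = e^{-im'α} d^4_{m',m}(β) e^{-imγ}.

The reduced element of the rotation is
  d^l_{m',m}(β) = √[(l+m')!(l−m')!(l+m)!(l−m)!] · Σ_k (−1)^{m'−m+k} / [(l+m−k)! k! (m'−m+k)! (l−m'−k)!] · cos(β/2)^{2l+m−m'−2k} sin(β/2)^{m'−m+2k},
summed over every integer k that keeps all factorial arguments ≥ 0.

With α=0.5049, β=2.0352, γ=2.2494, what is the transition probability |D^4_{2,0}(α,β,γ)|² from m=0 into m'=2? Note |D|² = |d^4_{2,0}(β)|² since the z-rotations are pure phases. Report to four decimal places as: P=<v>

First d^4_{2,0}(β=2.0352), then the phase factors e^{-i(2)α} and e^{-i(0)γ}:
Half-angle: c=0.525410, s=0.850849. N=√(720·2·24·24)=910.735966
k: max(0,(0)−(2))=0 … min(4+(0),4−(2))=2
  k=0: (−1)^2·910.7360/(96)·0.5254^6·0.8508^2 = +0.144482
  k=1: (−1)^3·910.7360/(36)·0.5254^4·0.8508^4 = -1.010398
  k=2: (−1)^4·910.7360/(96)·0.5254^2·0.8508^6 = +0.993650
d^4_{2,0}(2.0352) = +0.144482 -1.010398 +0.993650 = +0.127734
|D^4_{2,0}|² = |d^4_{2,0}(β)|² = (+0.127734)² = 0.016316 (the z-rotation phases have unit modulus)

P=0.0163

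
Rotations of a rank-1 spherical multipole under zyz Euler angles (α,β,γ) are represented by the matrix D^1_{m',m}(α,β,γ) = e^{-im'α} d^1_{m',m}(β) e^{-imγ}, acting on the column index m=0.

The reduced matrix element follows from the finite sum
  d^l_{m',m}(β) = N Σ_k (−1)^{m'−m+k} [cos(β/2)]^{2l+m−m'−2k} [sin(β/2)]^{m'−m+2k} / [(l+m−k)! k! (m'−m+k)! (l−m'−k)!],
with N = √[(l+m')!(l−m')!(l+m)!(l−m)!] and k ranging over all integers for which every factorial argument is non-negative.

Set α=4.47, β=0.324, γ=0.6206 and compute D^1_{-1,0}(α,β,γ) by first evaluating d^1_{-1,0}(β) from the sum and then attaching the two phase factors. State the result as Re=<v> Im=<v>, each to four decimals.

Re=-0.0540 Im=-0.2185

First d^1_{-1,0}(β=0.3240), then the phase factors e^{-i(-1)α} and e^{-i(0)γ}:
With c≡cos(β/2)=0.986907 and s≡sin(β/2)=0.161292, N=[1·2·1·1]^{1/2}=1.414214
The bounds max(0,m−m')=1 and min(l+m,l−m')=1 give 1 term
  k=1: (−1)^0·1.4142/(1)·0.9869^1·0.1613^1 = +0.225115
d^1_{-1,0}(0.3240) = +0.225115
Attach z-rotation phases: D = e^{-i(-1)(4.4700)}·(+0.225115)·e^{-i(0)(0.6206)} = -0.054033-0.218534i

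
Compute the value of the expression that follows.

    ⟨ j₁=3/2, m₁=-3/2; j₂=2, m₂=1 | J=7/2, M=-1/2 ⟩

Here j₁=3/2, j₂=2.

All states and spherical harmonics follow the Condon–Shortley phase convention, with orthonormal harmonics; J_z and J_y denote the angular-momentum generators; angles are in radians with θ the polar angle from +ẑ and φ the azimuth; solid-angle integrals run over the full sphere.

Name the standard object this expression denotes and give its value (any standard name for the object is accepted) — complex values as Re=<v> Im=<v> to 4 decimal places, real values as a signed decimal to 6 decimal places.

Clebsch–Gordan coefficient, +√(4/35) ≈ +0.338062

This is a Clebsch–Gordan (vector-coupling) coefficient.
j₁+j₂−J=0  J+j₁−j₂=3  J−j₁+j₂=4  j₁+j₂+J+1=8
(j₁±m₁, j₂±m₂, J±M) = (0,3,3,1,3,4)
P² = 5184/35
sum k=0..0:
  [0] +1/36 = 1/36
S = 1/36
C² = P²·S² = 4/35 ; C = +0.338062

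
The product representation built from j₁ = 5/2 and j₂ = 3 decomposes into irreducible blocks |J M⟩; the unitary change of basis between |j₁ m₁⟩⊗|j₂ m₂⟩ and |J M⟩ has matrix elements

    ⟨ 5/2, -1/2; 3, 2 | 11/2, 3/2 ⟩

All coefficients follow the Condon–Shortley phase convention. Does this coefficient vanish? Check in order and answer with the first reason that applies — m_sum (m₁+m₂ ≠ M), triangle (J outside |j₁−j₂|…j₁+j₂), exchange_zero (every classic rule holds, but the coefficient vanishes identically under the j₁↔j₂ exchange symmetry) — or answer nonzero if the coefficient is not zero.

m-sum: m₁+m₂ = -1/2+2 = 3/2, M = 3/2  ✓
triangle: |j₁−j₂| = 1/2 ≤ J = 11/2 ≤ j₁+j₂ = 11/2  ✓
exchange: j₁≠j₂ or m₁≠m₂ — the exchange symmetry imposes no constraint here
value check: CG = +√(2/11) = +0.426401 ≠ 0

nonzero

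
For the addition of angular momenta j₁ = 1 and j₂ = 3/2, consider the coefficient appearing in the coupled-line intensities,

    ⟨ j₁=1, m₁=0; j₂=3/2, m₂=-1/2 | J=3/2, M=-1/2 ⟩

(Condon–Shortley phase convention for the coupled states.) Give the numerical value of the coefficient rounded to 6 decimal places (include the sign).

+√(1/15) ≈ +0.258199

triangle: 1!·1!·2!/5! = 2/120
(j±m)!: 1!·1!·1!·2!·1!·2! = 4
prefactor² = (2J+1)·Δ·N² = 4/15
  k=0: +1/(0!·1!·1!·1!·0!·1!) = 1
  k=1: −1/(1!·0!·0!·0!·1!·2!) = -1/2
Σ = 1/2  ⇒  CG² = 4/15·(1/2)² = 1/15
CG = +√(1/15) = +0.258199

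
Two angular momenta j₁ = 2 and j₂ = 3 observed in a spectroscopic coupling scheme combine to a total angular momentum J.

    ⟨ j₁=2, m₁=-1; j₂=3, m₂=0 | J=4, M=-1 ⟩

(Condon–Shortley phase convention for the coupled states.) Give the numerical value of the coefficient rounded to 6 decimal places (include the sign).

√[9·1!3!5!/10! · 1!3!3!3!3!5!] = √(1944/7)
  +(−1)^0/∏(0,1,3,3,0,2)! = 1/72  (running 1/72)
  +(−1)^1/∏(1,0,2,2,1,3)! = -1/24  (running -1/36)
⟨..|..⟩ = √(1944/7)·(-1/36) = -0.462910

-0.462910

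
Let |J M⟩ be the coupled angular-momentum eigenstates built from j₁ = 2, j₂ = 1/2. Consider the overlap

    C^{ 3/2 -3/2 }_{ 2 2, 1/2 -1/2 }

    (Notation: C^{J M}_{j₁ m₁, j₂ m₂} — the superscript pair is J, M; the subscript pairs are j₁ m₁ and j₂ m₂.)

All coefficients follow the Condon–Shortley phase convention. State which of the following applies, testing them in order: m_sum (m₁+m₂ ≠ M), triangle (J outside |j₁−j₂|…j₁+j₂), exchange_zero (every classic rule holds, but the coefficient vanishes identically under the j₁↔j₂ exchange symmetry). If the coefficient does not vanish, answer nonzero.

m_sum

m-sum: m₁+m₂ = 2+(-1/2) = 3/2, M = -3/2  ✗ ⇒ coefficient is 0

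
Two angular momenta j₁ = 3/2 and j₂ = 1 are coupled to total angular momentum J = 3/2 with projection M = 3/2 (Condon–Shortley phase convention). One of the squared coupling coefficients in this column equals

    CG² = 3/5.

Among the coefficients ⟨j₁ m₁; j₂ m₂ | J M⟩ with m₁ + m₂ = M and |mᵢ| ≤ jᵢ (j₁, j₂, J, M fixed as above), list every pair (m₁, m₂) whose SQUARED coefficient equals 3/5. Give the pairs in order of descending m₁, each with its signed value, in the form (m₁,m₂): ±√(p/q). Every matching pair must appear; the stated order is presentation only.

(3/2,0): +√(3/5)

Admissible pairs with m₁+m₂ = M = 3/2: (1/2,1), (3/2,0)
  (m₁,m₂)=(3/2,0): CG² = 3/5, CG = +√(3/5)   ← matches the target
  (m₁,m₂)=(1/2,1): CG² = 2/5, CG = −√(2/5)
Pairs with CG² = 3/5: (3/2,0): +√(3/5)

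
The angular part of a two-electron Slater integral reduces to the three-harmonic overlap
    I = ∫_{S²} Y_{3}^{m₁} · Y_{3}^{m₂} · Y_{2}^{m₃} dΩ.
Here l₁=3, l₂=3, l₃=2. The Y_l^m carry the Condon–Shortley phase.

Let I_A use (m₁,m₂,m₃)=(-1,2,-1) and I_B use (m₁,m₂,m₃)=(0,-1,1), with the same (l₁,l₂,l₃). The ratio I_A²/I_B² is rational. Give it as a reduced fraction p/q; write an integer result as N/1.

l's match ⇒ only the (l;m) 3-j factors differ between A and B.
A: triangle coeff Δ(3,3,2) = 1/3780; Σ_t [3,4]: t=3:−1/12 t=4:+1/48 = -1/16; (3j)²=1/28 [(3 3 2; -1 2 -1)], sign=+1
B: triangle coeff Δ(3,3,2) = 1/3780; Σ_t [1,2]: t=1:−1/12 t=2:+1/8 = 1/24; (3j)²=1/210 [(3 3 2; 0 -1 1)], sign=-1
I_A²/I_B² = (1/28)/(1/210) = 15/2

15/2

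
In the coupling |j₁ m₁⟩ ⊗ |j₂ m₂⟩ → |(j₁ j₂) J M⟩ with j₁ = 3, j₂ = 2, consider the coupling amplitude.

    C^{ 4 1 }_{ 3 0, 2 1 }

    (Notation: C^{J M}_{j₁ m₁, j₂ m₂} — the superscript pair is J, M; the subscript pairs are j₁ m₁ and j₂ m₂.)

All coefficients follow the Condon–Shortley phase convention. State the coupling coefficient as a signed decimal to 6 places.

triangle: 1!·5!·3!/10! = 720/3628800
(j±m)!: 3!·3!·3!·1!·5!·3! = 155520
prefactor² = (2J+1)·Δ·N² = 1944/7
  k=0: +1/(0!·1!·3!·3!·2!·0!) = 1/72
  k=1: −1/(1!·0!·2!·2!·3!·1!) = -1/24
Σ = -1/36  ⇒  CG² = 1944/7·(-1/36)² = 3/14
CG = −√(3/14) = -0.462910

-0.462910  (= −√(3/14))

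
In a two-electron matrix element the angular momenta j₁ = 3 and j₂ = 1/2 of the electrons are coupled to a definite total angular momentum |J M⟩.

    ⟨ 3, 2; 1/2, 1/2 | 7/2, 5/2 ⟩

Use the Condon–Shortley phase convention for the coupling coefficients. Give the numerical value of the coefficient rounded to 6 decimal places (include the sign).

+√(6/7) = +0.925820

j₁+j₂−J=0  J+j₁−j₂=6  J−j₁+j₂=1  j₁+j₂+J+1=8
(j₁±m₁, j₂±m₂, J±M) = (5,1,1,0,6,1)
P² = 86400/7
sum k=0..0:
  [0] +1/120 = 1/120
S = 1/120
C² = P²·S² = 6/7 ; C = +0.925820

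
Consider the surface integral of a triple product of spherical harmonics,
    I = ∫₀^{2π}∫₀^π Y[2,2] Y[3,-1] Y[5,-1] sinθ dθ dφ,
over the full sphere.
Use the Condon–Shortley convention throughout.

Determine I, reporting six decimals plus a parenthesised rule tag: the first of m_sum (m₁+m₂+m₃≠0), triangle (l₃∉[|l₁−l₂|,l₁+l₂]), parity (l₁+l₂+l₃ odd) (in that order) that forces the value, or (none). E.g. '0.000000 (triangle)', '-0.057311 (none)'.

Rules hold: Σm=0, L=10 even, 1≤5≤5.
N = 5·7·11 = 385
Δ = 0!·4!·6!/11! = 1/2310
Racah Σ t=0..0: t=0:+1/144 = 1/144
⇒ 3j(2 3 5; 0 0 0)² = 10/231, sgn -1
Racah Σ t=0..0: t=0:+1/1152 = 1/1152
⇒ 3j(2 3 5; 2 -1 -1)² = 1/154, sgn +1
4πI² = N·(3j₀)²·(3jₘ)² = 25/231
I = -1·√(0.108225/4π) = -0.09280237
No selection rule forces the value: the integral is nonzero (none).

-0.092802 (none)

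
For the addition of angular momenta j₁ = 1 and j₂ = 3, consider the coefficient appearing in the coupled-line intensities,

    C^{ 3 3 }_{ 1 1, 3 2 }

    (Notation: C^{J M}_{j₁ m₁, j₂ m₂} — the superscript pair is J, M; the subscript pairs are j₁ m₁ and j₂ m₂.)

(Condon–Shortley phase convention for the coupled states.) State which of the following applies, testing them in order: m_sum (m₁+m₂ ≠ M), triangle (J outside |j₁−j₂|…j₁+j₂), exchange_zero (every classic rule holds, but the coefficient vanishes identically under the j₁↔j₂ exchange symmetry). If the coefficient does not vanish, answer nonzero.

m-sum: m₁+m₂ = 1+2 = 3, M = 3  ✓
triangle: |j₁−j₂| = 2 ≤ J = 3 ≤ j₁+j₂ = 4  ✓
exchange: j₁≠j₂ or m₁≠m₂ — the exchange symmetry imposes no constraint here
value check: CG = +√(1/4) = +0.500000 ≠ 0

nonzero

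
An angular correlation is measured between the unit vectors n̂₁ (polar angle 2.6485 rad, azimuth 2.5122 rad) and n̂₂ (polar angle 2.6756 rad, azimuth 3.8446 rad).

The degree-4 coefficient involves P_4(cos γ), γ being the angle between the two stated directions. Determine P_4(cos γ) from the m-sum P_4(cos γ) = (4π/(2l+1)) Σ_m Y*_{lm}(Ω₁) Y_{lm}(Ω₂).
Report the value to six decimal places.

-0.104201

Summing Y*_{l m}(θ₁,φ₁)·Y_{l m}(θ₂,φ₂) over m ∈ [−4, 4]; prefactor 4π/(2·4+1) = 1.396263:
  m=-4: (-0.01803 - 0.01298j) × (-0.01706 - 0.00584j) = 0.00023 + 0.00033j  (running Σ = 0.00023 + 0.00033j)
  m=-3: (-0.03649 - 0.11110j) × (-0.05199 - 0.08709j) = -0.00778 + 0.00895j  (running Σ = -0.00755 + 0.00928j)
  m=-2: (0.10197 - 0.31613j) × (0.05081 - 0.30557j) = -0.09142 - 0.04722j  (running Σ = -0.09896 - 0.03794j)
  m=-1: (0.38774 - 0.28235j) × (0.37477 - 0.31759j) = 0.05564 - 0.22896j  (running Σ = -0.04332 - 0.26690j)
  m=0: (0.08406 + 0.00000j) × (0.14294 + 0.00000j) = 0.01202 + 0.00000j  (running Σ = -0.03131 - 0.26690j)
  m=1: (-0.38774 - 0.28235j) × (-0.37477 - 0.31759j) = 0.05564 + 0.22896j  (running Σ = 0.02433 - 0.03794j)
  m=2: (0.10197 + 0.31613j) × (0.05081 + 0.30557j) = -0.09142 + 0.04722j  (running Σ = -0.06708 + 0.00928j)
  m=3: (0.03649 - 0.11110j) × (0.05199 - 0.08709j) = -0.00778 - 0.00895j  (running Σ = -0.07486 + 0.00033j)
  m=4: (-0.01803 + 0.01298j) × (-0.01706 + 0.00584j) = 0.00023 - 0.00033j  (running Σ = -0.07463 - 0.00000j)
Accumulated sum -0.07463 - 0.00000j; after 4π/(2l+1) scaling, -0.10420 - 0.00000j ⇒ P_4 = -0.104201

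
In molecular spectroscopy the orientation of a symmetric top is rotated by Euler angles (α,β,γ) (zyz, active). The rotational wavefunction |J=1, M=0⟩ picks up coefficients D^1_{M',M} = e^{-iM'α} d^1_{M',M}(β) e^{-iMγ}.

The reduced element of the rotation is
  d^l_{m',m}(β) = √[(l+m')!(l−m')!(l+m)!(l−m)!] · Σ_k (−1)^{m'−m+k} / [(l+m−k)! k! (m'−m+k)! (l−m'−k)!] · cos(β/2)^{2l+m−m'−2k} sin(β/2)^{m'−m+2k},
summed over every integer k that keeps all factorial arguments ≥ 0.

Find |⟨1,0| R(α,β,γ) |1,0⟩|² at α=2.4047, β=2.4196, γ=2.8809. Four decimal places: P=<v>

D^1_{0,0}(2.4047,2.4196,2.8809) = e^{-i·0·2.4047}·d^1_{0,0}(2.4196)·e^{-i·0·2.8809}. Compute d first:
c=cos(2.419600/2)=0.353207, s=sin(2.419600/2)=0.935545; N=√[1·1·1·1]=1.000000
k: max(0,(0)−(0))=0 … min(1+(0),1−(0))=1
  k=0: (−1)^0·1.0000/(1)·0.3532^2·0.9355^0 = +0.124755
  k=1: (−1)^1·1.0000/(1)·0.3532^0·0.9355^2 = -0.875245
d^1_{0,0}(2.4196) = +0.124755 -0.875245 = -0.750490
|D^1_{0,0}|² = |d^1_{0,0}(β)|² = (-0.750490)² = 0.563236 (the z-rotation phases have unit modulus)

P=0.5632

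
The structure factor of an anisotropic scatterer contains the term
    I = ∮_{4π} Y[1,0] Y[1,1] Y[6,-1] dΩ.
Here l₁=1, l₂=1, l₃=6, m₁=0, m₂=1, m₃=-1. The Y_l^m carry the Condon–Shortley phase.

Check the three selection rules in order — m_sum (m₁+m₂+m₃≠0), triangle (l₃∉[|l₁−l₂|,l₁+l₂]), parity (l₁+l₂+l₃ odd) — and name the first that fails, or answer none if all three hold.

triangle

azimuthal sum: 0 + 1 − 1 = 0  ✓
l₃ must lie in [0,2]; have l₃=6  ✗
L = 1 + 1 + 6 = 8 (even)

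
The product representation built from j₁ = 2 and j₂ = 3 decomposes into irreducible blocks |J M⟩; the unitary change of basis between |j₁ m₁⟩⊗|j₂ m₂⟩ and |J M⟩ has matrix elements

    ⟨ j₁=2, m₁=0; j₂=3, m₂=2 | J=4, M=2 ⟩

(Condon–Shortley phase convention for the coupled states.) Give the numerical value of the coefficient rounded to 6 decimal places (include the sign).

−√(12/35) = -0.585540

j₁+j₂−J=1  J+j₁−j₂=3  J−j₁+j₂=5  j₁+j₂+J+1=10
(j₁±m₁, j₂±m₂, J±M) = (2,2,5,1,6,2)
P² = 8640/7
sum k=0..1:
  [0] +1/240 = 1/240
  [1] −1/48 = -1/48
S = -1/60
C² = P²·S² = 12/35 ; C = -0.585540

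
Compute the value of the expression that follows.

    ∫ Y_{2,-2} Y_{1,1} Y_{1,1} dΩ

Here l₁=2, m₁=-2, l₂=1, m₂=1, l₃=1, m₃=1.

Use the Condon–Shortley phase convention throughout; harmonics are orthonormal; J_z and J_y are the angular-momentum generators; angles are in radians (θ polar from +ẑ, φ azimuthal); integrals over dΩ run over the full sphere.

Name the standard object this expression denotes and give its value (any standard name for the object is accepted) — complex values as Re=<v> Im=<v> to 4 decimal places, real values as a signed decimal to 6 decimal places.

Gaunt coefficient, +0.309019

This is a Gaunt coefficient — the integral of a triple product of spherical harmonics over the sphere.
m-sum 0 ✓  L=4 even ✓  1≤1≤3 ✓
Π(2lᵢ+1) = 5×3×3 = 45
triangle coeff Δ(2,1,1) = 1/30
Σ_t [1,1]: t=1:−1/1 = -1/1
(3j)²=2/15 [(2 1 1; 0 0 0)], sign=+1
Σ_t [2,2]: t=2:+1/4 = 1/4
(3j)²=1/5 [(2 1 1; -2 1 1)], sign=+1
⇒ 4πI² = 6/5
I = (+1)√(6/5/(4π)) = 0.30901936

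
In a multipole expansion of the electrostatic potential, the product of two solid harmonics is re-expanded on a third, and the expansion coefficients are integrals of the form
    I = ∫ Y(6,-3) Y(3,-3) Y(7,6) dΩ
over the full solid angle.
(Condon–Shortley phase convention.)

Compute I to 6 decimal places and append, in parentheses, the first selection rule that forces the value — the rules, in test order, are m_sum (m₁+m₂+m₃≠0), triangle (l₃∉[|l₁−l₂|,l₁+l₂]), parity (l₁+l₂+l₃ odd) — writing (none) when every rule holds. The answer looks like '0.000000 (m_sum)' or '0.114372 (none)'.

Rules hold: Σm=0, L=16 even, 3≤7≤9.
N = 13·7·15 = 1365
Δ = 2!·10!·4!/17! = 1/2042040
Racah Σ t=0..2: t=0:+1/207360 t=1:−1/57600 t=2:+1/207360 = -1/129600
⇒ 3j(6 3 7; 0 0 0)² = 168/12155, sgn +1
Racah Σ t=0..0: t=0:+1/17418240 = 1/17418240
⇒ 3j(6 3 7; -3 -3 6)² = 15/952, sgn -1
4πI² = N·(3j₀)²·(3jₘ)² = 945/3179
I = -1·√(0.297263/4π) = -0.15380332
No selection rule forces the value: the integral is nonzero (none).

-0.153803 (none)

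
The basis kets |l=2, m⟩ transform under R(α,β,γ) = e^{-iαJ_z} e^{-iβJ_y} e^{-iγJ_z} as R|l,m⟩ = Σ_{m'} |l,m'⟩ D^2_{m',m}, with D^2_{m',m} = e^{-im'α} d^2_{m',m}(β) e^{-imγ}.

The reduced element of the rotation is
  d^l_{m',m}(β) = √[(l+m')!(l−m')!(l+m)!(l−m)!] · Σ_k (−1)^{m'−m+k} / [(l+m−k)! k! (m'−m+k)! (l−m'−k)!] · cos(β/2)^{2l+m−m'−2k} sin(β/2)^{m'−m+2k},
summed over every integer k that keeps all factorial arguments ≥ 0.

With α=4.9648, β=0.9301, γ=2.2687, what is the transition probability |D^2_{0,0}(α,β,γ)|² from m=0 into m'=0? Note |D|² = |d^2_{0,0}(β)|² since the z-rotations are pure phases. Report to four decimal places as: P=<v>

P=0.0013

Split into d^2_{0,0}(β=0.9301) × two z-phases.
Half-angle: c=0.893799, s=0.448467. N=√(2·2·2·2)=4.000000
k: max(0,(0)−(0))=0 … min(2+(0),2−(0))=2
  k=0: (−1)^0·4.0000/(4)·0.8938^4·0.4485^0 = +0.638204
  k=1: (−1)^1·4.0000/(1)·0.8938^2·0.4485^2 = -0.642690
  k=2: (−1)^2·4.0000/(4)·0.8938^0·0.4485^4 = +0.040450
d^2_{0,0}(0.9301) = +0.638204 -0.642690 +0.040450 = +0.035964
|D^2_{0,0}|² = |d^2_{0,0}(β)|² = (+0.035964)² = 0.001293 (the z-rotation phases have unit modulus)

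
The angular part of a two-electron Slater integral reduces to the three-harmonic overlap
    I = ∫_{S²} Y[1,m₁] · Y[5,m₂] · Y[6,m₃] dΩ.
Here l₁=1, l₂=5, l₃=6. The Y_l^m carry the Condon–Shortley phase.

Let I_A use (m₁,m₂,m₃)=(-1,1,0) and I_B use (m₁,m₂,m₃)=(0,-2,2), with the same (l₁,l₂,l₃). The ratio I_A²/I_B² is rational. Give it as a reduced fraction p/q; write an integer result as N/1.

Same 1,5,6: normalisation and zero-m 3j drop out of the ratio.
A: Δ: 0! 2! 10! / 13! → 1/858; sum: t=0:+1/34560 = 1/34560; 3j²(1 5 6; -1 1 0) = Δ·Π!·Σ² = 5/286  (sign +1)
B: Δ: 0! 2! 10! / 13! → 1/858; sum: t=0:+1/30240 = 1/30240; 3j²(1 5 6; 0 -2 2) = Δ·Π!·Σ² = 16/429  (sign +1)
I_A²/I_B² = (5/286)/(16/429) = 15/32

15/32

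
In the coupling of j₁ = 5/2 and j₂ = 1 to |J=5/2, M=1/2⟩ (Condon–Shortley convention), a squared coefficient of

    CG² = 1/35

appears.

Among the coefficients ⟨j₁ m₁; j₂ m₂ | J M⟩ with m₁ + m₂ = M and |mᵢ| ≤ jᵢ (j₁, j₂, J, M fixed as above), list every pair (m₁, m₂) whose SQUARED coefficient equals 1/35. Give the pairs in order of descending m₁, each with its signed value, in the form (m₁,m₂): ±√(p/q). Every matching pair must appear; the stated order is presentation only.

(1/2,0): +√(1/35)

Admissible pairs with m₁+m₂ = M = 1/2: (-1/2,1), (1/2,0), (3/2,-1)
  (m₁,m₂)=(3/2,-1): CG² = 16/35, CG = +√(16/35)
  (m₁,m₂)=(1/2,0): CG² = 1/35, CG = +√(1/35)   ← matches the target
  (m₁,m₂)=(-1/2,1): CG² = 18/35, CG = −√(18/35)
Pairs with CG² = 1/35: (1/2,0): +√(1/35)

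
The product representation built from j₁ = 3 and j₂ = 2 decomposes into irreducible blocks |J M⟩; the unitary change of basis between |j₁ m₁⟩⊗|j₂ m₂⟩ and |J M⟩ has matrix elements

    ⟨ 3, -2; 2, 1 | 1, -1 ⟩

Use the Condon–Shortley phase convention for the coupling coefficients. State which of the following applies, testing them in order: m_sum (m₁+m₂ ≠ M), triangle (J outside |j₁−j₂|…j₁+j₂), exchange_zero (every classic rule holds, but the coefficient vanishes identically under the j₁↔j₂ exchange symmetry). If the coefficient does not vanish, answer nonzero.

m-sum: m₁+m₂ = -2+1 = -1, M = -1  ✓
triangle: |j₁−j₂| = 1 ≤ J = 1 ≤ j₁+j₂ = 5  ✓
exchange: j₁≠j₂ or m₁≠m₂ — the exchange symmetry imposes no constraint here
value check: CG = −√(2/7) = -0.534522 ≠ 0

nonzero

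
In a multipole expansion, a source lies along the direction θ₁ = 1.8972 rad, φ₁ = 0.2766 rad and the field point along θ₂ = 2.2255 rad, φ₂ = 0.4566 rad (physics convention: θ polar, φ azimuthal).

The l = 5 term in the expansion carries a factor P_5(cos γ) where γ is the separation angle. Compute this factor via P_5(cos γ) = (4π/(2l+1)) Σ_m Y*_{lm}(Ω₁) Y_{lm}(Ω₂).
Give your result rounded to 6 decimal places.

0.223359

Term-by-term m-sum for l=5 (normalisation 4π/11 = 1.142397):
  m=-5: Y*=0.06607 + 0.34766j  Y=-0.09525 - 0.11033j  product 0.03206 - 0.04040j
  m=-4: Y*=-0.16966 - 0.33870j  Y=0.08946 + 0.34234j  product 0.10077 - 0.08838j
  m=-3: Y*=-0.01483 - 0.01621j  Y=0.08056 - 0.39541j  product -0.00760 + 0.00456j
  m=-2: Y*=0.28688 + 0.17715j  Y=-0.04460 + 0.05775j  product -0.02302 + 0.00867j
  m=-1: Y*=-0.06344 - 0.01801j  Y=-0.29732 + 0.14605j  product 0.02149 - 0.00391j
  m=+0: Y*=-0.31759 + 0.00000j  Y=0.16334 + 0.00000j  product -0.05188 + 0.00000j
  m=+1: Y*=0.06344 - 0.01801j  Y=0.29732 + 0.14605j  product 0.02149 + 0.00391j
  m=+2: Y*=0.28688 - 0.17715j  Y=-0.04460 - 0.05775j  product -0.02302 - 0.00867j
  m=+3: Y*=0.01483 - 0.01621j  Y=-0.08056 - 0.39541j  product -0.00760 - 0.00456j
  m=+4: Y*=-0.16966 + 0.33870j  Y=0.08946 - 0.34234j  product 0.10077 + 0.08838j
  m=+5: Y*=-0.06607 + 0.34766j  Y=0.09525 - 0.11033j  product 0.03206 + 0.04040j
Accumulated sum 0.19552 + 0.00000j; after 4π/(2l+1) scaling, 0.22336 + 0.00000j ⇒ P_5 = 0.223359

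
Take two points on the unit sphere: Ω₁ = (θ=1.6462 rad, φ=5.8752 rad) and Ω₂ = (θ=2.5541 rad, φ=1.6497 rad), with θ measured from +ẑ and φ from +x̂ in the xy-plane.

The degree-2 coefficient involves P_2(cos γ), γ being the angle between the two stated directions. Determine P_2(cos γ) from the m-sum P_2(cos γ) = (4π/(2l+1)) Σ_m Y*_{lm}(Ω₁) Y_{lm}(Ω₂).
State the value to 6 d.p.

Summing Y*_{l m}(θ₁,φ₁)·Y_{l m}(θ₂,φ₂) over m ∈ [−2, 2]; prefactor 4π/(2·2+1) = 2.513274:
  m=-2: Y*=+0.263158-0.279762i  Y=-0.117197+0.018650i  product -0.025624+0.037695i
  m=-1: Y*=-0.053269+0.023025i  Y=+0.028093+0.355300i  product -0.009677-0.018280i
  m=+0: Y*=-0.310022-0.000000i  Y=+0.340098+0.000000i  product -0.105438-0.000000i
  m=+1: Y*=+0.053269+0.023025i  Y=-0.028093+0.355300i  product -0.009677+0.018280i
  m=+2: Y*=+0.263158+0.279762i  Y=-0.117197-0.018650i  product -0.025624-0.037695i
Total Σ_m = -0.176040+0.000000i. Multiply by 2.513274: -0.442437+0.000000i. P_2(cos γ) = -0.442437

-0.442437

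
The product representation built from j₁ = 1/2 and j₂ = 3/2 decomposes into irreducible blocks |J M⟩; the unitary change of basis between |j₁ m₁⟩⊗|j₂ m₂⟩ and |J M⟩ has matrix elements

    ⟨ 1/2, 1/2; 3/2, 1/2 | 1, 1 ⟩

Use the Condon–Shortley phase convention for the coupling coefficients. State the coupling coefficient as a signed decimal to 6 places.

√[3·1!0!2!/4! · 1!0!2!1!2!0!] = √(1)
  +(−1)^0/∏(0,1,0,2,0,0)! = 1/2  (running 1/2)
⟨..|..⟩ = √(1)·(1/2) = +0.500000

+0.500000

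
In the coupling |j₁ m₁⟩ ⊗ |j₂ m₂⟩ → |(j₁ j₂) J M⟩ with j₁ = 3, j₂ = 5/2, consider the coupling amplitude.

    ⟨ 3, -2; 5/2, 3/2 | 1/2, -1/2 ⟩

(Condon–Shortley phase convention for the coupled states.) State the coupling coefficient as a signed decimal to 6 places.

+0.487950  (= +√(5/21))

j₁+j₂−J=5  J+j₁−j₂=1  J−j₁+j₂=0  j₁+j₂+J+1=7
(j₁±m₁, j₂±m₂, J±M) = (1,5,4,1,0,1)
P² = 960/7
sum k=4..4:
  [4] +1/24 = 1/24
S = 1/24
C² = P²·S² = 5/21 ; C = +0.487950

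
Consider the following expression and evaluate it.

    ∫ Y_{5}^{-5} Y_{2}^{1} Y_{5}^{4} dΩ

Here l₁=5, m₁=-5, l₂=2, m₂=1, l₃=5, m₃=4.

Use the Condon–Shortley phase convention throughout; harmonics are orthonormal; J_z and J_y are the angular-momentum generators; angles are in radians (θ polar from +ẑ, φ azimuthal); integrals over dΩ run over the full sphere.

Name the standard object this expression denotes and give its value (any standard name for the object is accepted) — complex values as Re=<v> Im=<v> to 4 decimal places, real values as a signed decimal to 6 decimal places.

Gaunt coefficient, -0.187924

This is a Gaunt coefficient — the integral of a triple product of spherical harmonics over the sphere.
Checks pass: Σm=0; 12 even; l₃=5∈[3,7].
(2·5+1)(2·2+1)(2·5+1) = 605
Δ: 2! 8! 2! / 13! → 1/38610
sum: t=0:+1/2880 t=1:−1/576 t=2:+1/2880 = -1/960
3j²(5 2 5; 0 0 0) = Δ·Π!·Σ² = 10/429  (sign +1)
sum: t=2:+1/80640 = 1/80640
3j²(5 2 5; -5 1 4) = Δ·Π!·Σ² = 9/286  (sign -1)
combine: 4πI² = 605·10/429·9/286 = 75/169
take √, sign -1: I = -0.18792404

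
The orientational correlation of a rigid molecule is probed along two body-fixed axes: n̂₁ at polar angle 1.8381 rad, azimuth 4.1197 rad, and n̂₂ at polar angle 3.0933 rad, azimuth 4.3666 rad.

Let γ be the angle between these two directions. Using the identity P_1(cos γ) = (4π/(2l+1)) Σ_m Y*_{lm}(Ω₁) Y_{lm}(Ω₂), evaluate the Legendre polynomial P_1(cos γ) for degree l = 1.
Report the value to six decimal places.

0.308971

Summing Y*_{l m}(θ₁,φ₁)·Y_{l m}(θ₂,φ₂) over m ∈ [−1, 1]; prefactor 4π/(2·1+1) = 4.188790:
  term(m=-1) = 0.00539 - 0.00136j   from Y*(Ω₁)=-0.18614 - 0.27639j, Y(Ω₂)=-0.00565 + 0.01569j
  term(m=+0) = 0.06298 + 0.00000j   from Y*(Ω₁)=-0.12906 + 0.00000j, Y(Ω₂)=-0.48803 + 0.00000j
  term(m=+1) = 0.00539 + 0.00136j   from Y*(Ω₁)=0.18614 - 0.27639j, Y(Ω₂)=0.00565 + 0.01569j
Accumulated sum 0.07376 + 0.00000j; after 4π/(2l+1) scaling, 0.30897 + 0.00000j ⇒ P_1 = 0.308971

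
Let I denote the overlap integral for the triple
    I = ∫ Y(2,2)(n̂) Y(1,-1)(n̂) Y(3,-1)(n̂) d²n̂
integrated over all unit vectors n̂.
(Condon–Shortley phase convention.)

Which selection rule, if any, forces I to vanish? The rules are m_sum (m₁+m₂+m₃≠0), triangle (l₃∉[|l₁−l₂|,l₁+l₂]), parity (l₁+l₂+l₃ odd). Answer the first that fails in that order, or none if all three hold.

m₁+m₂+m₃ = 2 − 1 − 1 = 0  ✓
triangle: |2−1|=1 ≤ l₃=3 ≤ 2+1=3  ✓
parity: l₁+l₂+l₃ = 6 is even  ✓

none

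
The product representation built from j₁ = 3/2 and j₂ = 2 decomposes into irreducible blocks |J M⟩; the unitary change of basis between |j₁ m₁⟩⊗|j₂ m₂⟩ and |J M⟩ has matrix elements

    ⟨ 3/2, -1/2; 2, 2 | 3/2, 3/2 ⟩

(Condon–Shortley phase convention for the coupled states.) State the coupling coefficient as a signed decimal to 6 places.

+0.632456  (= +√(2/5))

√[4·2!1!2!/6! · 1!2!4!0!3!0!] = √(32/5)
  +(−1)^2/∏(2,0,0,2,1,0)! = 1/4  (running 1/4)
⟨..|..⟩ = √(32/5)·(1/4) = +0.632456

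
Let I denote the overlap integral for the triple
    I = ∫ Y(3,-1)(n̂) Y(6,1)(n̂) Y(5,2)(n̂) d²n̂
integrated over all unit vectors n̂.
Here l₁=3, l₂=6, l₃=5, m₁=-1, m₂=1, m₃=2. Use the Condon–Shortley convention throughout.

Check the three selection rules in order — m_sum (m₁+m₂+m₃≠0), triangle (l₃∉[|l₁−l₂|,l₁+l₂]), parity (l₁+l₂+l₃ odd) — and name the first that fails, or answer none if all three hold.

azimuthal sum: -1 + 1 + 2 = 2  ✗
3 ≤ 5 ≤ 9 (triangle on l)
L = 3 + 6 + 5 = 14 (even)

m_sum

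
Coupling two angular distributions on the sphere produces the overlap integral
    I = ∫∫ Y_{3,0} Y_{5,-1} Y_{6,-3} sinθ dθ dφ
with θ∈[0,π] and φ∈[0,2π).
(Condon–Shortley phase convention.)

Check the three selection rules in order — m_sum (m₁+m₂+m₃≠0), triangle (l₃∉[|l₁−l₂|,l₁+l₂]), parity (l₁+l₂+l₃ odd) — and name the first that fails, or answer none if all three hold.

m_sum

Σmᵢ = -4  ✗
l₃∈[|l₁−l₂|,l₁+l₂]=[2,8], have l₃=6
Σlᵢ = 14 ⇒ even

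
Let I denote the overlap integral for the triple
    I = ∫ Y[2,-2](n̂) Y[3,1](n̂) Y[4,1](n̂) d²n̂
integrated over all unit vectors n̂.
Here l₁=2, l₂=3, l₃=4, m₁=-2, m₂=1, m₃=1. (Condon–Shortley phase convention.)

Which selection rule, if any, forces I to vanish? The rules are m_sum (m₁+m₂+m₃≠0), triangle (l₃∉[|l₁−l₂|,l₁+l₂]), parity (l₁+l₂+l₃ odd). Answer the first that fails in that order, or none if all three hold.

m₁+m₂+m₃ = -2 + 1 + 1 = 0  ✓
triangle: |2−3|=1 ≤ l₃=4 ≤ 2+3=5  ✓
parity: l₁+l₂+l₃ = 9 is odd  ✗

parity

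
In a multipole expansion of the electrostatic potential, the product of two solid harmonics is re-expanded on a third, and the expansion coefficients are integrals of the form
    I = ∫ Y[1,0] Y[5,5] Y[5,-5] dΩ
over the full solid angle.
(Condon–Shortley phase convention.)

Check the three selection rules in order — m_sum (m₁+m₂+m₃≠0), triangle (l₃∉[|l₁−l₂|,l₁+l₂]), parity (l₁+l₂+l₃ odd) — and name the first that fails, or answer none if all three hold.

parity

m₁+m₂+m₃ = 0 + 5 − 5 = 0  ✓
triangle: |1−5|=4 ≤ l₃=5 ≤ 1+5=6  ✓
parity: l₁+l₂+l₃ = 11 is odd  ✗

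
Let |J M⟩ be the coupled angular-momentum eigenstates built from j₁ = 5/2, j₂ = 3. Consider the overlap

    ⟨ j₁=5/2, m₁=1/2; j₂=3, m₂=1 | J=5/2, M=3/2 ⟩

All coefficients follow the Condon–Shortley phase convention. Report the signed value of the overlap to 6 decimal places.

triangle: 3!·2!·3!/9! = 72/362880
(j±m)!: 3!·2!·4!·2!·4!·1! = 13824
prefactor² = (2J+1)·Δ·N² = 576/35
  k=1: −1/(1!·2!·1!·3!·1!·0!) = -1/12
  k=2: +1/(2!·1!·0!·2!·2!·1!) = 1/8
Σ = 1/24  ⇒  CG² = 576/35·(1/24)² = 1/35
CG = +√(1/35) = +0.169031

+√(1/35) = +0.169031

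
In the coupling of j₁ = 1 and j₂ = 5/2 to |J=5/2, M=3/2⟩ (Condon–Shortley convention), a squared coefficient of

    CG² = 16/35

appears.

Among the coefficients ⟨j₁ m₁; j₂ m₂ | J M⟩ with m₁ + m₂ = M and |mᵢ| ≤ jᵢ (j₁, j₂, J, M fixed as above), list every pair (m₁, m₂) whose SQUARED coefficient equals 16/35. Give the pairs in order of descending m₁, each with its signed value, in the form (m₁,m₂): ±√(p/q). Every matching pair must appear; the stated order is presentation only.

Admissible pairs with m₁+m₂ = M = 3/2: (-1,5/2), (0,3/2), (1,1/2)
  (m₁,m₂)=(1,1/2): CG² = 16/35, CG = +√(16/35)   ← matches the target
  (m₁,m₂)=(0,3/2): CG² = 9/35, CG = −√(9/35)
  (m₁,m₂)=(-1,5/2): CG² = 2/7, CG = −√(2/7)
Pairs with CG² = 16/35: (1,1/2): +√(16/35)

(1,1/2): +√(16/35)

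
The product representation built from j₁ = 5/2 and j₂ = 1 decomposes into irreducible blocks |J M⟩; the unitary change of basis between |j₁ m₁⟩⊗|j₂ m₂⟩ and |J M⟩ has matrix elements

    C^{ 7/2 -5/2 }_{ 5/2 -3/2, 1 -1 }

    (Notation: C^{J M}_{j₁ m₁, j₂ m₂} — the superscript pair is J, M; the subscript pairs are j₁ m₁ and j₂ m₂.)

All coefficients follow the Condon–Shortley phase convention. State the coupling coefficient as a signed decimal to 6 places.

√[8·0!5!2!/8! · 1!4!0!2!1!6!] = √(11520/7)
  +(−1)^0/∏(0,0,4,0,1,2)! = 1/48  (running 1/48)
⟨..|..⟩ = √(11520/7)·(1/48) = +0.845154

+0.845154  (= +√(5/7))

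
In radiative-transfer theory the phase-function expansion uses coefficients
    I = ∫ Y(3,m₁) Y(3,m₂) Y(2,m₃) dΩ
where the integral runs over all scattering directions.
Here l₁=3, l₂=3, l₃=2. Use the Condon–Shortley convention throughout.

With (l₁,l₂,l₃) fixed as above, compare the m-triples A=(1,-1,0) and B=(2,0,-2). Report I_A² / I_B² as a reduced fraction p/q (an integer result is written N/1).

l's match ⇒ only the (l;m) 3-j factors differ between A and B.
A: triangle coeff Δ(3,3,2) = 1/3780; Σ_t [0,2]: t=0:+1/96 t=1:−1/6 t=2:+1/16 = -3/32; (3j)²=3/140 [(3 3 2; 1 -1 0)], sign=-1
B: triangle coeff Δ(3,3,2) = 1/3780; Σ_t [1,1]: t=1:−1/24 = -1/24; (3j)²=1/21 [(3 3 2; 2 0 -2)], sign=-1
I_A²/I_B² = (3/140)/(1/21) = 9/20

9/20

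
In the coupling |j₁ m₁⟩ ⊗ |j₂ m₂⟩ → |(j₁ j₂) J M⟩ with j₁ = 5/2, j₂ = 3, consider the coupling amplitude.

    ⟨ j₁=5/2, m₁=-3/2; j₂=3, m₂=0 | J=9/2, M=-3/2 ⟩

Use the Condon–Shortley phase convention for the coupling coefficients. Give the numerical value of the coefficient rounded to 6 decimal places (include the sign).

triangle: 1!·4!·5!/11! = 2880/39916800
(j±m)!: 1!·4!·3!·3!·3!·6! = 3732480
prefactor² = (2J+1)·Δ·N² = 207360/77
  k=0: +1/(0!·1!·4!·3!·0!·2!) = 1/288
  k=1: −1/(1!·0!·3!·2!·1!·3!) = -1/72
Σ = -1/96  ⇒  CG² = 207360/77·(-1/96)² = 45/154
CG = −√(45/154) = -0.540562

−√(45/154) = -0.540562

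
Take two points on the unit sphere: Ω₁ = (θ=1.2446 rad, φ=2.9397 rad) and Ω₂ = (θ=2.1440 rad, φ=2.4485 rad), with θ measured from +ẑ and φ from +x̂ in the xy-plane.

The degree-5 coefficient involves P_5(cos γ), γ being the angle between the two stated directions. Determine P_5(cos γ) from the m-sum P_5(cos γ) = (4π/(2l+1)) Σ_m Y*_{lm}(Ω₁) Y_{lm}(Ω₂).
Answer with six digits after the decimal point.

Summing Y*_{l m}(θ₁,φ₁)·Y_{l m}(θ₂,φ₂) over m ∈ [−5, 5]; prefactor 4π/(2·5+1) = 1.142397:
  m=-5: (-0.188441, 0.299679) × (0.184198, 0.061834) = (-0.053241, 0.043548)  (running Σ = (-0.053241, 0.043548))
  m=-4: (0.261771, -0.273645) × (0.369884, -0.143134) = (0.057657, -0.138685)  (running Σ = (0.004417, -0.095137))
  m=-3: (0.018337, -0.012698) × (0.164517, -0.295168) = (-0.000731, -0.007501)  (running Σ = (0.003685, -0.102638))
  m=-2: (-0.310078, 0.132485) × (0.014011, 0.075031) = (-0.014285, -0.021409)  (running Σ = (-0.010600, -0.124047))
  m=-1: (0.064245, -0.013150) × (0.269320, 0.223684) = (0.020244, 0.010829)  (running Σ = (0.009644, -0.113218))
  m=0: (0.317661, -0.000000) × (0.008779, 0.000000) = (0.002789, 0.000000)  (running Σ = (0.012433, -0.113218))
  m=1: (-0.064245, -0.013150) × (-0.269320, 0.223684) = (0.020244, -0.010829)  (running Σ = (0.032677, -0.124047))
  m=2: (-0.310078, -0.132485) × (0.014011, -0.075031) = (-0.014285, 0.021409)  (running Σ = (0.018392, -0.102638))
  m=3: (-0.018337, -0.012698) × (-0.164517, -0.295168) = (-0.000731, 0.007501)  (running Σ = (0.017660, -0.095137))
  m=4: (0.261771, 0.273645) × (0.369884, 0.143134) = (0.057657, 0.138685)  (running Σ = (0.075318, 0.043548))
  m=5: (0.188441, 0.299679) × (-0.184198, 0.061834) = (-0.053241, -0.043548)  (running Σ = (0.022077, 0.000000))
Σ over m = (0.022077, 0.000000); ×(4π/11) → (0.025221, 0.000000). Real part: 0.025221

0.025221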